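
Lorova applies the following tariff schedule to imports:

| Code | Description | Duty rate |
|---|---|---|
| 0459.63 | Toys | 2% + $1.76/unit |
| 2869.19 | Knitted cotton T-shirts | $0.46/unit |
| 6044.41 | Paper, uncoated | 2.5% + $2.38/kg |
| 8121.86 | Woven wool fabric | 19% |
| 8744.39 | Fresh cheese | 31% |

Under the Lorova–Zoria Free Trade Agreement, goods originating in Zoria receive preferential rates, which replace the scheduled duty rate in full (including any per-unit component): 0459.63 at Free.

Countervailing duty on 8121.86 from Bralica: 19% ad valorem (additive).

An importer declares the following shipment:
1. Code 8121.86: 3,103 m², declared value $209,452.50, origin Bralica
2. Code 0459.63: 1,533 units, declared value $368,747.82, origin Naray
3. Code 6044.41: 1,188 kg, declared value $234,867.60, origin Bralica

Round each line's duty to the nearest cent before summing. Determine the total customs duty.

Line 1 (8121.86, Bralica, 3,103 m², $209,452.50):
Base rate for 8121.86 is 19%.
Additional duty on 8121.86 from Bralica: +19%. Applied ad valorem rate: 19% + 19% = 38%.
Duty = $209,452.50 × 38% = $79,591.95.
Line 2 (0459.63, Naray, 1,533 units, $368,747.82):
Base rate for 0459.63 is 2% + $1.76/unit.
0459.63 has an FTA preferential rate, but origin Naray is not Zoria; base rate stands.
Duty = $368,747.82 × 2% + 1,533 × $1.76 = $10,073.04.
Line 3 (6044.41, Bralica, 1,188 kg, $234,867.60):
Base rate for 6044.41 is 2.5% + $2.38/kg.
Duty = $234,867.60 × 2.5% + 1,188 × $2.38 = $8,699.13.
Total = $79,591.95 + $10,073.04 + $8,699.13 = $98,364.12.

$98,364.12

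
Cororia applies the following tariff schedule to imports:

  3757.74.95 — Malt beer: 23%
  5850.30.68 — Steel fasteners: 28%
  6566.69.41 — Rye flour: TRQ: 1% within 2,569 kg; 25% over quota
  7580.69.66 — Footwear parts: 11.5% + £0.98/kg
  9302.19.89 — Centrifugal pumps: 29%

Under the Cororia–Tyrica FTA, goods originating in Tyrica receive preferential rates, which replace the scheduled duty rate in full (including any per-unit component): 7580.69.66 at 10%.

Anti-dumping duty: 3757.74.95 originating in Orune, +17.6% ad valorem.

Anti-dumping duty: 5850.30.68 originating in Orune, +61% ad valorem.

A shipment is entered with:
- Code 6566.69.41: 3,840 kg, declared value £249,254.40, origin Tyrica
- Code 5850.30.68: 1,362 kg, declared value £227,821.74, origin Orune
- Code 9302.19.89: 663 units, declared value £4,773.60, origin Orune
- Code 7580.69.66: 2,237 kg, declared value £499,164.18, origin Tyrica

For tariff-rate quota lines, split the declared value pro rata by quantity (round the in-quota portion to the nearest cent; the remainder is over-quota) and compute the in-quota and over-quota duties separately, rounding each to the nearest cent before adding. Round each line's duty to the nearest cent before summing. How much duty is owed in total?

Line 1 (6566.69.41, Tyrica, 3,840 kg, £249,254.40):
Code 6566.69.41 is under a tariff-rate quota (threshold 2,569 kg). In-quota: 2,569 kg at 1%; over-quota: 1,271 kg at 25%.
Pro-rata value split: in-quota = £249,254.40 × 2,569/3,840 = £166,753.79; over-quota = £249,254.40 − £166,753.79 = £82,500.61.
In-quota duty = £166,753.79 × 1% = £1,667.54. Over-quota duty = £82,500.61 × 25% = £20,625.15.
Line duty = £1,667.54 + £20,625.15 = £22,292.69.
Line 2 (5850.30.68, Orune, 1,362 kg, £227,821.74):
Base rate for 5850.30.68 is 28%.
Additional duty on 5850.30.68 from Orune: +61%. Applied ad valorem rate: 28% + 61% = 89%.
Duty = £227,821.74 × 89% = £202,761.35.
Line 3 (9302.19.89, Orune, 663 units, £4,773.60):
Base rate for 9302.19.89 is 29%.
Duty = £4,773.60 × 29% = £1,384.34.
Line 4 (7580.69.66, Tyrica, 2,237 kg, £499,164.18):
Base rate for 7580.69.66 is 11.5% + £0.98/kg.
Origin Tyrica qualifies under the Cororia–Tyrica agreement and 7580.69.66 is covered: preferential rate 10% applies instead.
Duty = £499,164.18 × 10% = £49,916.42.
Total = £22,292.69 + £202,761.35 + £1,384.34 + £49,916.42 = £276,354.80.

£276,354.80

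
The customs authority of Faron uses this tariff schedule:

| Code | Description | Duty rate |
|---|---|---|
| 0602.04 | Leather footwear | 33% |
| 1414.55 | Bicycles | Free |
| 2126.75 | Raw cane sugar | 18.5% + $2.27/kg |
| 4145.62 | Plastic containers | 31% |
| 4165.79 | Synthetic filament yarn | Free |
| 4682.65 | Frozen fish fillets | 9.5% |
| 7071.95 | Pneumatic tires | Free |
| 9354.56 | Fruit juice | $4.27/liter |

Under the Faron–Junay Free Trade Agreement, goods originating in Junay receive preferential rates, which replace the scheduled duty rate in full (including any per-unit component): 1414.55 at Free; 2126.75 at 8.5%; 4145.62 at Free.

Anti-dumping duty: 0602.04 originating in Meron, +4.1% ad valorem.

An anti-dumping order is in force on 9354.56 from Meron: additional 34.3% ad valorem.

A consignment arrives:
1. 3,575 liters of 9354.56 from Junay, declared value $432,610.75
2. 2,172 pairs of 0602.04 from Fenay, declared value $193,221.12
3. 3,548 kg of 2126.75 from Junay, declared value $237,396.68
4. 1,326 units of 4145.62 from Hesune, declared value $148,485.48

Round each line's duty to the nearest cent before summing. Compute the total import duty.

Line 1 (9354.56, Junay, 3,575 liters, $432,610.75):
Base rate for 9354.56 is $4.27/liter.
Origin Junay is the FTA partner but 9354.56 is not on the preference list; base rate stands.
The additional-duty order on 9354.56 targets Meron, not Junay; it does not apply.
Duty = 3,575 × $4.27 = $15,265.25.
Line 2 (0602.04, Fenay, 2,172 pairs, $193,221.12):
Base rate for 0602.04 is 33%.
The additional-duty order on 0602.04 targets Meron, not Fenay; it does not apply.
Duty = $193,221.12 × 33% = $63,762.97.
Line 3 (2126.75, Junay, 3,548 kg, $237,396.68):
Base rate for 2126.75 is 18.5% + $2.27/kg.
Origin Junay qualifies under the Faron–Junay agreement and 2126.75 is covered: preferential rate 8.5% applies instead.
Duty = $237,396.68 × 8.5% = $20,178.72.
Line 4 (4145.62, Hesune, 1,326 units, $148,485.48):
Base rate for 4145.62 is 31%.
4145.62 has an FTA preferential rate, but origin Hesune is not Junay; base rate stands.
Duty = $148,485.48 × 31% = $46,030.50.
Total = $15,265.25 + $63,762.97 + $20,178.72 + $46,030.50 = $145,237.44.

$145,237.44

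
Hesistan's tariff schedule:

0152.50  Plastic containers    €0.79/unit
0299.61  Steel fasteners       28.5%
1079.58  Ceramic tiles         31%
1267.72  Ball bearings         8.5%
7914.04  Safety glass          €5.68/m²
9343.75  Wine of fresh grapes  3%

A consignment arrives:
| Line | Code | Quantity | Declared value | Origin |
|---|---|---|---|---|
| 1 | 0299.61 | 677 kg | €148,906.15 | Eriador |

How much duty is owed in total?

Line 1 (0299.61, Eriador, 677 kg, €148,906.15):
Base rate for 0299.61 is 28.5%.
Duty = €148,906.15 × 28.5% = €42,438.25.

€42,438.25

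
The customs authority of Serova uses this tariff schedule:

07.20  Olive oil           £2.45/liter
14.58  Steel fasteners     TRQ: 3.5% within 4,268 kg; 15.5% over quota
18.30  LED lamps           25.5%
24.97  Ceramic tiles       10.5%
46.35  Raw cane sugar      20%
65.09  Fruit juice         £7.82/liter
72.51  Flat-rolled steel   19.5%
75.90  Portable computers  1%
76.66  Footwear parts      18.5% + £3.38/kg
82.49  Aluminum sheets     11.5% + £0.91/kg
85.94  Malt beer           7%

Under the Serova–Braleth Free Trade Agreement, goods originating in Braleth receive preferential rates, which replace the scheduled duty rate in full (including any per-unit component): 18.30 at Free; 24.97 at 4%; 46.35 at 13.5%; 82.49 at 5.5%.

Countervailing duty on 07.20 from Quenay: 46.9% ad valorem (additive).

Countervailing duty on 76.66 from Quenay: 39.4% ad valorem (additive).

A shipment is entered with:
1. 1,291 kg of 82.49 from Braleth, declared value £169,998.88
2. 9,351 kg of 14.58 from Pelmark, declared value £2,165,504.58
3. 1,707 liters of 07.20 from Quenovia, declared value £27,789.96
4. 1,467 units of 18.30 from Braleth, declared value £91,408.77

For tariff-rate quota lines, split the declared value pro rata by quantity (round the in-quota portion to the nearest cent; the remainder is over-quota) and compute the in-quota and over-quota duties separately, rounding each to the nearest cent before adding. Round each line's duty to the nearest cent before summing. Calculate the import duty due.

£230,579.29

Line 1 (82.49, Braleth, 1,291 kg, £169,998.88):
Base rate for 82.49 is 11.5% + £0.91/kg.
Origin Braleth qualifies under the Serova–Braleth agreement and 82.49 is covered: preferential rate 5.5% applies instead.
Duty = £169,998.88 × 5.5% = £9,349.94.
Line 2 (14.58, Pelmark, 9,351 kg, £2,165,504.58):
Code 14.58 is under a tariff-rate quota (threshold 4,268 kg). In-quota: 4,268 kg at 3.5%; over-quota: 5,083 kg at 15.5%.
Pro-rata value split: in-quota = £2,165,504.58 × 4,268/9,351 = £988,383.44; over-quota = £2,165,504.58 − £988,383.44 = £1,177,121.14.
In-quota duty = £988,383.44 × 3.5% = £34,593.42. Over-quota duty = £1,177,121.14 × 15.5% = £182,453.78.
Line duty = £34,593.42 + £182,453.78 = £217,047.20.
Line 3 (07.20, Quenovia, 1,707 liters, £27,789.96):
Base rate for 07.20 is £2.45/liter.
The additional-duty order on 07.20 targets Quenay, not Quenovia; it does not apply.
Duty = 1,707 × £2.45 = £4,182.15.
Line 4 (18.30, Braleth, 1,467 units, £91,408.77):
Base rate for 18.30 is 25.5%.
Origin Braleth qualifies under the Serova–Braleth agreement and 18.30 is covered: preferential rate Free applies instead.
Duty = £91,408.77 × 0% = £0.00.
Total = £9,349.94 + £217,047.20 + £4,182.15 + £0.00 = £230,579.29.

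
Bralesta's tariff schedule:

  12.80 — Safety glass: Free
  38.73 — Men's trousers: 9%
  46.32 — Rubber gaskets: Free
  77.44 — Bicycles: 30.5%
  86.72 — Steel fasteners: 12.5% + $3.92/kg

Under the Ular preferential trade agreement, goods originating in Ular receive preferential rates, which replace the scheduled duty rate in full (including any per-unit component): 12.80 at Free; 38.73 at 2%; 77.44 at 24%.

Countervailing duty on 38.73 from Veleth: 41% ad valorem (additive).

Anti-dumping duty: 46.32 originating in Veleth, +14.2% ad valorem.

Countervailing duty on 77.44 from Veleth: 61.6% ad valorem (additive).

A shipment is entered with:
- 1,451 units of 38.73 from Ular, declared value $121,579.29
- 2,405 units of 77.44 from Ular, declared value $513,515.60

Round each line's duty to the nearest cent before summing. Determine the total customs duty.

$125,675.33

Line 1 (38.73, Ular, 1,451 units, $121,579.29):
Base rate for 38.73 is 9%.
Origin Ular qualifies under the Bralesta–Ular agreement and 38.73 is covered: preferential rate 2% applies instead.
The additional-duty order on 38.73 targets Veleth, not Ular; it does not apply.
Duty = $121,579.29 × 2% = $2,431.59.
Line 2 (77.44, Ular, 2,405 units, $513,515.60):
Base rate for 77.44 is 30.5%.
Origin Ular qualifies under the Bralesta–Ular agreement and 77.44 is covered: preferential rate 24% applies instead.
The additional-duty order on 77.44 targets Veleth, not Ular; it does not apply.
Duty = $513,515.60 × 24% = $123,243.74.
Total = $2,431.59 + $123,243.74 = $125,675.33.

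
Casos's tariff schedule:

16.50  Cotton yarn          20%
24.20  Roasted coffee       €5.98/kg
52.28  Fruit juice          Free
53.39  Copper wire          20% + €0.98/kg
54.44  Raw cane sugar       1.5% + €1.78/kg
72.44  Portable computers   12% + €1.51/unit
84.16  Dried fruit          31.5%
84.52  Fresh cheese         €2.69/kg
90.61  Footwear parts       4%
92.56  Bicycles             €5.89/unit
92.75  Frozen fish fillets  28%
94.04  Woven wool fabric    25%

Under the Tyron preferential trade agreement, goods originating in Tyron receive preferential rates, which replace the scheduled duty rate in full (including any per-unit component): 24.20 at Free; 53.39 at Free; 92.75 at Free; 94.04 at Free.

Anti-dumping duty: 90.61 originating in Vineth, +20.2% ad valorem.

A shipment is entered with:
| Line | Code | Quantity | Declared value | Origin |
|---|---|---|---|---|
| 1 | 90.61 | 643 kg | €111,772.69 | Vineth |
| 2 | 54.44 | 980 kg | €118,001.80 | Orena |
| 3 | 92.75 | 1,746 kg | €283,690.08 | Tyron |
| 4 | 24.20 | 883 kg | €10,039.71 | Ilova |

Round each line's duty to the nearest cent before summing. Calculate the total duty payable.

€35,843.76

Line 1 (90.61, Vineth, 643 kg, €111,772.69):
Base rate for 90.61 is 4%.
Additional duty on 90.61 from Vineth: +20.2%. Applied ad valorem rate: 4% + 20.2% = 24.2%.
Duty = €111,772.69 × 24.2% = €27,048.99.
Line 2 (54.44, Orena, 980 kg, €118,001.80):
Base rate for 54.44 is 1.5% + €1.78/kg.
Duty = €118,001.80 × 1.5% + 980 × €1.78 = €3,514.43.
Line 3 (92.75, Tyron, 1,746 kg, €283,690.08):
Base rate for 92.75 is 28%.
Origin Tyron qualifies under the Casos–Tyron agreement and 92.75 is covered: preferential rate Free applies instead.
Duty = €283,690.08 × 0% = €0.00.
Line 4 (24.20, Ilova, 883 kg, €10,039.71):
Base rate for 24.20 is €5.98/kg.
24.20 has an FTA preferential rate, but origin Ilova is not Tyron; base rate stands.
Duty = 883 × €5.98 = €5,280.34.
Total = €27,048.99 + €3,514.43 + €0.00 + €5,280.34 = €35,843.76.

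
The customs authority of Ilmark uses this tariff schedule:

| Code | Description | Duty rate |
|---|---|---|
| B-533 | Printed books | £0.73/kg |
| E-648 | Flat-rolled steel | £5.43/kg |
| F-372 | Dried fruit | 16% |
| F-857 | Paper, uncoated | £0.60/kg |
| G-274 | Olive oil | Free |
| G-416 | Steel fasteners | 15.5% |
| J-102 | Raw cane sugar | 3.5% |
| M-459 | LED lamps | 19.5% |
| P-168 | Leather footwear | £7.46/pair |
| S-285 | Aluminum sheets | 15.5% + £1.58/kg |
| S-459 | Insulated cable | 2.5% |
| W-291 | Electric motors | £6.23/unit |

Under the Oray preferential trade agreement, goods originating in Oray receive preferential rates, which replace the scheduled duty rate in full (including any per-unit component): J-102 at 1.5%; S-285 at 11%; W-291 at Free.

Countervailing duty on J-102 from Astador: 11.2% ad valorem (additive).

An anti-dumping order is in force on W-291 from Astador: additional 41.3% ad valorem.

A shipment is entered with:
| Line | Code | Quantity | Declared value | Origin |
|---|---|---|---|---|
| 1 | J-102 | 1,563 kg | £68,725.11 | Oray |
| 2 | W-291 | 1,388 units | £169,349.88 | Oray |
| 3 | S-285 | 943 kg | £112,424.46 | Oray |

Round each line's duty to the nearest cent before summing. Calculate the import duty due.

£13,397.57

Line 1 (J-102, Oray, 1,563 kg, £68,725.11):
Base rate for J-102 is 3.5%.
Origin Oray qualifies under the Ilmark–Oray agreement and J-102 is covered: preferential rate 1.5% applies instead.
The additional-duty order on J-102 targets Astador, not Oray; it does not apply.
Duty = £68,725.11 × 1.5% = £1,030.88.
Line 2 (W-291, Oray, 1,388 units, £169,349.88):
Base rate for W-291 is £6.23/unit.
Origin Oray qualifies under the Ilmark–Oray agreement and W-291 is covered: preferential rate Free applies instead.
The additional-duty order on W-291 targets Astador, not Oray; it does not apply.
Duty = £169,349.88 × 0% = £0.00.
Line 3 (S-285, Oray, 943 kg, £112,424.46):
Base rate for S-285 is 15.5% + £1.58/kg.
Origin Oray qualifies under the Ilmark–Oray agreement and S-285 is covered: preferential rate 11% applies instead.
Duty = £112,424.46 × 11% = £12,366.69.
Total = £1,030.88 + £0.00 + £12,366.69 = £13,397.57.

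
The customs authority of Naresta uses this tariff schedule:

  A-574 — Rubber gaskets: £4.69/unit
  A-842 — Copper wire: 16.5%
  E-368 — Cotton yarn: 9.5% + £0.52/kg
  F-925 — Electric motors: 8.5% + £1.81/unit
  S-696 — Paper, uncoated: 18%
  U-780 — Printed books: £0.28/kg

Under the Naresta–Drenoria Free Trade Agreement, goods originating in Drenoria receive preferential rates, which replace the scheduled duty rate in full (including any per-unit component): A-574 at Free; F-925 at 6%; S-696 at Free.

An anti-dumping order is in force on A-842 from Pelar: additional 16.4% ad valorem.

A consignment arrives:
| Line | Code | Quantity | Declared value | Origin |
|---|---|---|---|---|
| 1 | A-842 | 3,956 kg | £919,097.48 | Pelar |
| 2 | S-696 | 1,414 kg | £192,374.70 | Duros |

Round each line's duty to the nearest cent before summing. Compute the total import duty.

£337,010.52

Line 1 (A-842, Pelar, 3,956 kg, £919,097.48):
Base rate for A-842 is 16.5%.
Additional duty on A-842 from Pelar: +16.4%. Applied ad valorem rate: 16.5% + 16.4% = 32.9%.
Duty = £919,097.48 × 32.9% = £302,383.07.
Line 2 (S-696, Duros, 1,414 kg, £192,374.70):
Base rate for S-696 is 18%.
S-696 has an FTA preferential rate, but origin Duros is not Drenoria; base rate stands.
Duty = £192,374.70 × 18% = £34,627.45.
Total = £302,383.07 + £34,627.45 = £337,010.52.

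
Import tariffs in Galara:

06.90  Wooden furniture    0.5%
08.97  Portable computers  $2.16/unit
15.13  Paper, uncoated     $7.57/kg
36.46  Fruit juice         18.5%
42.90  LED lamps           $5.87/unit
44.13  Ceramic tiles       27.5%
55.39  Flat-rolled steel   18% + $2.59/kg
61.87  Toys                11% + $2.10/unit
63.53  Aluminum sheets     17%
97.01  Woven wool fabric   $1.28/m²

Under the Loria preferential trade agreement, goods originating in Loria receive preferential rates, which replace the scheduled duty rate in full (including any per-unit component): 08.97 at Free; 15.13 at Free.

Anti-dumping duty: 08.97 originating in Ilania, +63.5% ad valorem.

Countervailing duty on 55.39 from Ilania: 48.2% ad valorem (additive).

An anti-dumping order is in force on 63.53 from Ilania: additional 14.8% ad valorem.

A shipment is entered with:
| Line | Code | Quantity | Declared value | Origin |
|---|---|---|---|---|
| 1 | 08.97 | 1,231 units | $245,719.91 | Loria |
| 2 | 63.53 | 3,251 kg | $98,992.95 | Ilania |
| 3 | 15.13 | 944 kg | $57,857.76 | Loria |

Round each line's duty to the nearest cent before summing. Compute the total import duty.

$31,479.76

Line 1 (08.97, Loria, 1,231 units, $245,719.91):
Base rate for 08.97 is $2.16/unit.
Origin Loria qualifies under the Galara–Loria agreement and 08.97 is covered: preferential rate Free applies instead.
The additional-duty order on 08.97 targets Ilania, not Loria; it does not apply.
Duty = $245,719.91 × 0% = $0.00.
Line 2 (63.53, Ilania, 3,251 kg, $98,992.95):
Base rate for 63.53 is 17%.
Additional duty on 63.53 from Ilania: +14.8%. Applied ad valorem rate: 17% + 14.8% = 31.8%.
Duty = $98,992.95 × 31.8% = $31,479.76.
Line 3 (15.13, Loria, 944 kg, $57,857.76):
Base rate for 15.13 is $7.57/kg.
Origin Loria qualifies under the Galara–Loria agreement and 15.13 is covered: preferential rate Free applies instead.
Duty = $57,857.76 × 0% = $0.00.
Total = $0.00 + $31,479.76 + $0.00 = $31,479.76.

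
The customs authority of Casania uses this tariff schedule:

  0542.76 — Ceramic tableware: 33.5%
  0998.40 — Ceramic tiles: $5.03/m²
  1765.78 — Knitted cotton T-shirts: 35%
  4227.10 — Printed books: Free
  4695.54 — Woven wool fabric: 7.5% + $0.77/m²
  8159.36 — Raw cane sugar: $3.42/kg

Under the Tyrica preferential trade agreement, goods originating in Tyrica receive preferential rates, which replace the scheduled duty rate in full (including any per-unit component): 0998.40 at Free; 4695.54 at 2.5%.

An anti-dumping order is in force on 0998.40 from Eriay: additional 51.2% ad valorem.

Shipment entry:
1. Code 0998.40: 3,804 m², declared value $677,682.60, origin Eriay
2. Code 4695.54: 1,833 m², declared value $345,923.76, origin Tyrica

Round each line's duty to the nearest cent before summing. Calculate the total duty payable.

$374,755.70

Line 1 (0998.40, Eriay, 3,804 m², $677,682.60):
Base rate for 0998.40 is $5.03/m².
0998.40 has an FTA preferential rate, but origin Eriay is not Tyrica; base rate stands.
Additional duty on 0998.40 from Eriay: +51.2% ad valorem. Applied ad valorem rate = 51.2%.
Duty = $677,682.60 × 51.2% + 3,804 × $5.03 = $366,107.61.
Line 2 (4695.54, Tyrica, 1,833 m², $345,923.76):
Base rate for 4695.54 is 7.5% + $0.77/m².
Origin Tyrica qualifies under the Casania–Tyrica agreement and 4695.54 is covered: preferential rate 2.5% applies instead.
Duty = $345,923.76 × 2.5% = $8,648.09.
Total = $366,107.61 + $8,648.09 = $374,755.70.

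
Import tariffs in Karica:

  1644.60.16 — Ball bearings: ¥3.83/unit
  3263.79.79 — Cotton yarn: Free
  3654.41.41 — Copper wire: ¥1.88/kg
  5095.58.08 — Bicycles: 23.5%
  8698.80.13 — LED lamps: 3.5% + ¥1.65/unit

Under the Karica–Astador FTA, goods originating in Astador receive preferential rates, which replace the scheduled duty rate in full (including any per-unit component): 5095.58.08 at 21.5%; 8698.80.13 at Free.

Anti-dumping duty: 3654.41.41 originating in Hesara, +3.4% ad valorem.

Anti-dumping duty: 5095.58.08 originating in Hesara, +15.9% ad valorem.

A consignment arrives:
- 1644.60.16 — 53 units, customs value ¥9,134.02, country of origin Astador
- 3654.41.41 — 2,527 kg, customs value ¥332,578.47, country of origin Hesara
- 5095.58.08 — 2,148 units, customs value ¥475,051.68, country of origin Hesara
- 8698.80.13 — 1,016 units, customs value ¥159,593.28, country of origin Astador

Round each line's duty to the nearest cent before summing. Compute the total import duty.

¥203,431.78

Line 1 (1644.60.16, Astador, 53 units, ¥9,134.02):
Base rate for 1644.60.16 is ¥3.83/unit.
Origin Astador is the FTA partner but 1644.60.16 is not on the preference list; base rate stands.
Duty = 53 × ¥3.83 = ¥202.99.
Line 2 (3654.41.41, Hesara, 2,527 kg, ¥332,578.47):
Base rate for 3654.41.41 is ¥1.88/kg.
Additional duty on 3654.41.41 from Hesara: +3.4% ad valorem. Applied ad valorem rate = 3.4%.
Duty = ¥332,578.47 × 3.4% + 2,527 × ¥1.88 = ¥16,058.43.
Line 3 (5095.58.08, Hesara, 2,148 units, ¥475,051.68):
Base rate for 5095.58.08 is 23.5%.
5095.58.08 has an FTA preferential rate, but origin Hesara is not Astador; base rate stands.
Additional duty on 5095.58.08 from Hesara: +15.9%. Applied ad valorem rate: 23.5% + 15.9% = 39.4%.
Duty = ¥475,051.68 × 39.4% = ¥187,170.36.
Line 4 (8698.80.13, Astador, 1,016 units, ¥159,593.28):
Base rate for 8698.80.13 is 3.5% + ¥1.65/unit.
Origin Astador qualifies under the Karica–Astador agreement and 8698.80.13 is covered: preferential rate Free applies instead.
Duty = ¥159,593.28 × 0% = ¥0.00.
Total = ¥202.99 + ¥16,058.43 + ¥187,170.36 + ¥0.00 = ¥203,431.78.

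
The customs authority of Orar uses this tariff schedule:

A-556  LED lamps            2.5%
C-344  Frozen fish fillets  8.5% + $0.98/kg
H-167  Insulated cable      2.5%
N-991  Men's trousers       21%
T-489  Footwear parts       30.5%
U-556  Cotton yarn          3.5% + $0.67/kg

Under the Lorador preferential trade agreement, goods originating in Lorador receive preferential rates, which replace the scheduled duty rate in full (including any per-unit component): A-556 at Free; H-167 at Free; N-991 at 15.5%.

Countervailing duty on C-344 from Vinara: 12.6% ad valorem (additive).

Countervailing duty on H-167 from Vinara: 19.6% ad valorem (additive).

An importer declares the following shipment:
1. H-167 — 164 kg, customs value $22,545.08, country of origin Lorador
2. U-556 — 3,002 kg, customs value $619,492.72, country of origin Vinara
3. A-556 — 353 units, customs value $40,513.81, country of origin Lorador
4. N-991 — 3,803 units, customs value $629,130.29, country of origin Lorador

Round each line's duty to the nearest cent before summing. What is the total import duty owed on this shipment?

$121,208.78

Line 1 (H-167, Lorador, 164 kg, $22,545.08):
Base rate for H-167 is 2.5%.
Origin Lorador qualifies under the Orar–Lorador agreement and H-167 is covered: preferential rate Free applies instead.
The additional-duty order on H-167 targets Vinara, not Lorador; it does not apply.
Duty = $22,545.08 × 0% = $0.00.
Line 2 (U-556, Vinara, 3,002 kg, $619,492.72):
Base rate for U-556 is 3.5% + $0.67/kg.
Duty = $619,492.72 × 3.5% + 3,002 × $0.67 = $23,693.59.
Line 3 (A-556, Lorador, 353 units, $40,513.81):
Base rate for A-556 is 2.5%.
Origin Lorador qualifies under the Orar–Lorador agreement and A-556 is covered: preferential rate Free applies instead.
Duty = $40,513.81 × 0% = $0.00.
Line 4 (N-991, Lorador, 3,803 units, $629,130.29):
Base rate for N-991 is 21%.
Origin Lorador qualifies under the Orar–Lorador agreement and N-991 is covered: preferential rate 15.5% applies instead.
Duty = $629,130.29 × 15.5% = $97,515.19.
Total = $0.00 + $23,693.59 + $0.00 + $97,515.19 = $121,208.78.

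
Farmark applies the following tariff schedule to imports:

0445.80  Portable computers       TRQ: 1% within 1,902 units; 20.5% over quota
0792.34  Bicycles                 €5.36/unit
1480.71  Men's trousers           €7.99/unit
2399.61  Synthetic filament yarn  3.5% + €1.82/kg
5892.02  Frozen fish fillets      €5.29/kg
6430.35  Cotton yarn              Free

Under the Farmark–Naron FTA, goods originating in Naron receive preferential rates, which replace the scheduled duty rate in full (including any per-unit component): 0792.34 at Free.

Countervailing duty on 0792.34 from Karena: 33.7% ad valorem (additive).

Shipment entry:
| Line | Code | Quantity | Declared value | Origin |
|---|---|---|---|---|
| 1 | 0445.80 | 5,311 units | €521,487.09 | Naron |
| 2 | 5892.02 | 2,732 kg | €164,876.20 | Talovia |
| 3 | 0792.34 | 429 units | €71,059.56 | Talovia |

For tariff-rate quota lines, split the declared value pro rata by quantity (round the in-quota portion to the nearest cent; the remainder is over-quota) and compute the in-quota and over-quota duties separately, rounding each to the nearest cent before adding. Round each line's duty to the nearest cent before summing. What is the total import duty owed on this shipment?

Line 1 (0445.80, Naron, 5,311 units, €521,487.09):
Code 0445.80 is under a tariff-rate quota (threshold 1,902 units). In-quota: 1,902 units at 1%; over-quota: 3,409 units at 20.5%.
Pro-rata value split: in-quota = €521,487.09 × 1,902/5,311 = €186,757.38; over-quota = €521,487.09 − €186,757.38 = €334,729.71.
In-quota duty = €186,757.38 × 1% = €1,867.57. Over-quota duty = €334,729.71 × 20.5% = €68,619.59.
Line duty = €1,867.57 + €68,619.59 = €70,487.16.
Line 2 (5892.02, Talovia, 2,732 kg, €164,876.20):
Base rate for 5892.02 is €5.29/kg.
Duty = 2,732 × €5.29 = €14,452.28.
Line 3 (0792.34, Talovia, 429 units, €71,059.56):
Base rate for 0792.34 is €5.36/unit.
0792.34 has an FTA preferential rate, but origin Talovia is not Naron; base rate stands.
The additional-duty order on 0792.34 targets Karena, not Talovia; it does not apply.
Duty = 429 × €5.36 = €2,299.44.
Total = €70,487.16 + €14,452.28 + €2,299.44 = €87,238.88.

€87,238.88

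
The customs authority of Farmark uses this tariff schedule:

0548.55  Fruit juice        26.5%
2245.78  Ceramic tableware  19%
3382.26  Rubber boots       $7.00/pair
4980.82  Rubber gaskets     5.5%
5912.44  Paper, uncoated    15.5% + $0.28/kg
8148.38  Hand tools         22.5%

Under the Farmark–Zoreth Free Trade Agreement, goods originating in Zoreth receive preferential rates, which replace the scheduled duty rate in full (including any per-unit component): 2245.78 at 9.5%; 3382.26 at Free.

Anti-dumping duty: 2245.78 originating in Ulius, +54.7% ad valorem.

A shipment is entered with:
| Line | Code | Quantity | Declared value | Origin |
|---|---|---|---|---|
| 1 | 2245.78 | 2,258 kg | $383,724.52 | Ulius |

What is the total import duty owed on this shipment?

Line 1 (2245.78, Ulius, 2,258 kg, $383,724.52):
Base rate for 2245.78 is 19%.
2245.78 has an FTA preferential rate, but origin Ulius is not Zoreth; base rate stands.
Additional duty on 2245.78 from Ulius: +54.7%. Applied ad valorem rate: 19% + 54.7% = 73.7%.
Duty = $383,724.52 × 73.7% = $282,804.97.

$282,804.97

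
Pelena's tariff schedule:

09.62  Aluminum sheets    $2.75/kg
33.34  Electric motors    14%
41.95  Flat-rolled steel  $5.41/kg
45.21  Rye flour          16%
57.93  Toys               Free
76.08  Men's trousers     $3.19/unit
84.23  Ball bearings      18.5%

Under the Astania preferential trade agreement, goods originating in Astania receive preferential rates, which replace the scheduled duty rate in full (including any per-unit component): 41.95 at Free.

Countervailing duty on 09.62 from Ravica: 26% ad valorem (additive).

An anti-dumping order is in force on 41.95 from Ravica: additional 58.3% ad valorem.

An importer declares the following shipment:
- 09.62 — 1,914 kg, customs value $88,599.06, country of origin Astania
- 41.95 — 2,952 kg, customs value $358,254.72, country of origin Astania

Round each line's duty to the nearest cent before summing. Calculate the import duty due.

$5,263.50

Line 1 (09.62, Astania, 1,914 kg, $88,599.06):
Base rate for 09.62 is $2.75/kg.
Origin Astania is the FTA partner but 09.62 is not on the preference list; base rate stands.
The additional-duty order on 09.62 targets Ravica, not Astania; it does not apply.
Duty = 1,914 × $2.75 = $5,263.50.
Line 2 (41.95, Astania, 2,952 kg, $358,254.72):
Base rate for 41.95 is $5.41/kg.
Origin Astania qualifies under the Pelena–Astania agreement and 41.95 is covered: preferential rate Free applies instead.
The additional-duty order on 41.95 targets Ravica, not Astania; it does not apply.
Duty = $358,254.72 × 0% = $0.00.
Total = $5,263.50 + $0.00 = $5,263.50.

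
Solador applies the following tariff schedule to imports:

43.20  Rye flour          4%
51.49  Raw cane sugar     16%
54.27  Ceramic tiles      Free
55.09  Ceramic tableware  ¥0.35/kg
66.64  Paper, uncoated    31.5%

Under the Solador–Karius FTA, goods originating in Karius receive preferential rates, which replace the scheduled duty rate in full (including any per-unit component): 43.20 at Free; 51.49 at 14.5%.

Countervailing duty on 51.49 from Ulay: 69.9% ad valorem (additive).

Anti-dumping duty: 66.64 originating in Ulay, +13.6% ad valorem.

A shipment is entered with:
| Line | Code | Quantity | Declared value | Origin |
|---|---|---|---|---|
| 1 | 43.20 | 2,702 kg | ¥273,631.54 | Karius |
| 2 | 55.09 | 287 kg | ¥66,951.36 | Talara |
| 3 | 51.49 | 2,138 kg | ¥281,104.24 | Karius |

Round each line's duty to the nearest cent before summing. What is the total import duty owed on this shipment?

Line 1 (43.20, Karius, 2,702 kg, ¥273,631.54):
Base rate for 43.20 is 4%.
Origin Karius qualifies under the Solador–Karius agreement and 43.20 is covered: preferential rate Free applies instead.
Duty = ¥273,631.54 × 0% = ¥0.00.
Line 2 (55.09, Talara, 287 kg, ¥66,951.36):
Base rate for 55.09 is ¥0.35/kg.
Duty = 287 × ¥0.35 = ¥100.45.
Line 3 (51.49, Karius, 2,138 kg, ¥281,104.24):
Base rate for 51.49 is 16%.
Origin Karius qualifies under the Solador–Karius agreement and 51.49 is covered: preferential rate 14.5% applies instead.
The additional-duty order on 51.49 targets Ulay, not Karius; it does not apply.
Duty = ¥281,104.24 × 14.5% = ¥40,760.11.
Total = ¥0.00 + ¥100.45 + ¥40,760.11 = ¥40,860.56.

¥40,860.56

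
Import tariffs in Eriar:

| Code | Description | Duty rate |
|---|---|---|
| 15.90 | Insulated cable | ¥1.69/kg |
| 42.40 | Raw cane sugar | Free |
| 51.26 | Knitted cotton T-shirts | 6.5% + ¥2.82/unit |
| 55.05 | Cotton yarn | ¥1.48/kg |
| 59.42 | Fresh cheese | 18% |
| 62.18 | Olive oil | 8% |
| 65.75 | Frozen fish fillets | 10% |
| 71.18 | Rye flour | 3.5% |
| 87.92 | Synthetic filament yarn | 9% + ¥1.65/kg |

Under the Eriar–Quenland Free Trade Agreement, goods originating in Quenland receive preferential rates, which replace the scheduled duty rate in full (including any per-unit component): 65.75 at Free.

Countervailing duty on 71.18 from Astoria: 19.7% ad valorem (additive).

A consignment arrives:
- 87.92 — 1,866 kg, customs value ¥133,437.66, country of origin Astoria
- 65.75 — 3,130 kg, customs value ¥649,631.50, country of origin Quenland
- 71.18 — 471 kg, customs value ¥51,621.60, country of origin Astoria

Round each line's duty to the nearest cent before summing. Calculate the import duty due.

¥27,064.50

Line 1 (87.92, Astoria, 1,866 kg, ¥133,437.66):
Base rate for 87.92 is 9% + ¥1.65/kg.
Duty = ¥133,437.66 × 9% + 1,866 × ¥1.65 = ¥15,088.29.
Line 2 (65.75, Quenland, 3,130 kg, ¥649,631.50):
Base rate for 65.75 is 10%.
Origin Quenland qualifies under the Eriar–Quenland agreement and 65.75 is covered: preferential rate Free applies instead.
Duty = ¥649,631.50 × 0% = ¥0.00.
Line 3 (71.18, Astoria, 471 kg, ¥51,621.60):
Base rate for 71.18 is 3.5%.
Additional duty on 71.18 from Astoria: +19.7%. Applied ad valorem rate: 3.5% + 19.7% = 23.2%.
Duty = ¥51,621.60 × 23.2% = ¥11,976.21.
Total = ¥15,088.29 + ¥0.00 + ¥11,976.21 = ¥27,064.50.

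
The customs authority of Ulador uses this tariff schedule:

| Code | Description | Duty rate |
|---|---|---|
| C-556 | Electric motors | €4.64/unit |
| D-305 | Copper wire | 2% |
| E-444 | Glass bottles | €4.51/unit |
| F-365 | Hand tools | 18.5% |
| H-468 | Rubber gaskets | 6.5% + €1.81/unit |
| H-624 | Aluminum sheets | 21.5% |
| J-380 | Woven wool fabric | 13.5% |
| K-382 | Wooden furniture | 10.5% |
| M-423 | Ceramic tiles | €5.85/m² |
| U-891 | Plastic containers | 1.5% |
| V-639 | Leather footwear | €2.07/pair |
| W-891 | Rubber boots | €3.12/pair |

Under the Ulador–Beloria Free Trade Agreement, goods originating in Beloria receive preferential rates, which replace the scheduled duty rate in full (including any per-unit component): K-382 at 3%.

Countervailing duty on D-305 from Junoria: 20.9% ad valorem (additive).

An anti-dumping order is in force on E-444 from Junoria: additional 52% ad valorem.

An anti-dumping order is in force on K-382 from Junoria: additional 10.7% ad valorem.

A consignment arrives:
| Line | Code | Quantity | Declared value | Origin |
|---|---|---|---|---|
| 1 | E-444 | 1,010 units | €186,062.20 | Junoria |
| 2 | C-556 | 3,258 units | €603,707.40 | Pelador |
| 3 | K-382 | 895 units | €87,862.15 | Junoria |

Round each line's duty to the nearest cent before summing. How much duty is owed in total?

Line 1 (E-444, Junoria, 1,010 units, €186,062.20):
Base rate for E-444 is €4.51/unit.
Additional duty on E-444 from Junoria: +52% ad valorem. Applied ad valorem rate = 52%.
Duty = €186,062.20 × 52% + 1,010 × €4.51 = €101,307.44.
Line 2 (C-556, Pelador, 3,258 units, €603,707.40):
Base rate for C-556 is €4.64/unit.
Duty = 3,258 × €4.64 = €15,117.12.
Line 3 (K-382, Junoria, 895 units, €87,862.15):
Base rate for K-382 is 10.5%.
K-382 has an FTA preferential rate, but origin Junoria is not Beloria; base rate stands.
Additional duty on K-382 from Junoria: +10.7%. Applied ad valorem rate: 10.5% + 10.7% = 21.2%.
Duty = €87,862.15 × 21.2% = €18,626.78.
Total = €101,307.44 + €15,117.12 + €18,626.78 = €135,051.34.

€135,051.34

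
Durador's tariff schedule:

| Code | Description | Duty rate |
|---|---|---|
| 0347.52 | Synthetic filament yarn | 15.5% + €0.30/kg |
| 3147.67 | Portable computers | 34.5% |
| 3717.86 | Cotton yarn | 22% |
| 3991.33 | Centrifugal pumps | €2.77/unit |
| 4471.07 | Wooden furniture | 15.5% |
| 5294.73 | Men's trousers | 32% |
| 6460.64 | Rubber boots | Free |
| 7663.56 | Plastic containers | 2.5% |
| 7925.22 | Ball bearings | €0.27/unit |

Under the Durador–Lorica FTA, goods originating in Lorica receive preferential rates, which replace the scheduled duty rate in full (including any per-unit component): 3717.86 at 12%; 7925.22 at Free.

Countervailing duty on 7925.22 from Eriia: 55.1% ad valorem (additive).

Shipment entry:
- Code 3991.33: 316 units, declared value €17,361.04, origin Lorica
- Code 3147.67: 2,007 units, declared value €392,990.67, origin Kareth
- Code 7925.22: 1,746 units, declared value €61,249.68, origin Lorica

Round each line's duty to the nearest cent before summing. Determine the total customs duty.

€136,457.10

Line 1 (3991.33, Lorica, 316 units, €17,361.04):
Base rate for 3991.33 is €2.77/unit.
Origin Lorica is the FTA partner but 3991.33 is not on the preference list; base rate stands.
Duty = 316 × €2.77 = €875.32.
Line 2 (3147.67, Kareth, 2,007 units, €392,990.67):
Base rate for 3147.67 is 34.5%.
Duty = €392,990.67 × 34.5% = €135,581.78.
Line 3 (7925.22, Lorica, 1,746 units, €61,249.68):
Base rate for 7925.22 is €0.27/unit.
Origin Lorica qualifies under the Durador–Lorica agreement and 7925.22 is covered: preferential rate Free applies instead.
The additional-duty order on 7925.22 targets Eriia, not Lorica; it does not apply.
Duty = €61,249.68 × 0% = €0.00.
Total = €875.32 + €135,581.78 + €0.00 = €136,457.10.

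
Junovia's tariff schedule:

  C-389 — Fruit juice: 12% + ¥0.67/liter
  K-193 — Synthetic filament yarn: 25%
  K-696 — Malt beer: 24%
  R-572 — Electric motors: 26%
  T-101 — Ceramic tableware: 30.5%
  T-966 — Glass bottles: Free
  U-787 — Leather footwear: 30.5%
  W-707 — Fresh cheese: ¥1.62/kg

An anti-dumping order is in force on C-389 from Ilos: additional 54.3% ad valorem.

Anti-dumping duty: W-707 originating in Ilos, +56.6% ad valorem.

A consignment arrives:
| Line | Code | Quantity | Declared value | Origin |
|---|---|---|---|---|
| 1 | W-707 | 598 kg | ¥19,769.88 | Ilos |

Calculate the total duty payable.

¥12,158.51

Line 1 (W-707, Ilos, 598 kg, ¥19,769.88):
Base rate for W-707 is ¥1.62/kg.
Additional duty on W-707 from Ilos: +56.6% ad valorem. Applied ad valorem rate = 56.6%.
Duty = ¥19,769.88 × 56.6% + 598 × ¥1.62 = ¥12,158.51.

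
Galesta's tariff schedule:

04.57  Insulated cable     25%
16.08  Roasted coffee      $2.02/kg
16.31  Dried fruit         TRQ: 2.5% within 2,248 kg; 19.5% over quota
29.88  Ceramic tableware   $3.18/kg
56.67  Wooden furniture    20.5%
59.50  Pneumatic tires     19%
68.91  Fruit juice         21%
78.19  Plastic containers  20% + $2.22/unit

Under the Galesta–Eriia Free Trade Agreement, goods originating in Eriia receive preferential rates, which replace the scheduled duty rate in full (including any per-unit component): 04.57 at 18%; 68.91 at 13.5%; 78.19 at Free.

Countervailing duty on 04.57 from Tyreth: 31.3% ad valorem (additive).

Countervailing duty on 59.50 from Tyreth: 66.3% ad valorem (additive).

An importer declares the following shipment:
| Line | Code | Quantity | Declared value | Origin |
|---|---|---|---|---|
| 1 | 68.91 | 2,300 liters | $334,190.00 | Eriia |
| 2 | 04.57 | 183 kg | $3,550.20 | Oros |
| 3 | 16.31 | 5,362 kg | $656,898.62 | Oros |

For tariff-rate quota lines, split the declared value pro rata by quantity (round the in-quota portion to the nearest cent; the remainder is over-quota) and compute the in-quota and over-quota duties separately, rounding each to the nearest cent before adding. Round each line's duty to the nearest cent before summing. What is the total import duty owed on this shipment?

Line 1 (68.91, Eriia, 2,300 liters, $334,190.00):
Base rate for 68.91 is 21%.
Origin Eriia qualifies under the Galesta–Eriia agreement and 68.91 is covered: preferential rate 13.5% applies instead.
Duty = $334,190.00 × 13.5% = $45,115.65.
Line 2 (04.57, Oros, 183 kg, $3,550.20):
Base rate for 04.57 is 25%.
04.57 has an FTA preferential rate, but origin Oros is not Eriia; base rate stands.
The additional-duty order on 04.57 targets Tyreth, not Oros; it does not apply.
Duty = $3,550.20 × 25% = $887.55.
Line 3 (16.31, Oros, 5,362 kg, $656,898.62):
Code 16.31 is under a tariff-rate quota (threshold 2,248 kg). In-quota: 2,248 kg at 2.5%; over-quota: 3,114 kg at 19.5%.
Pro-rata value split: in-quota = $656,898.62 × 2,248/5,362 = $275,402.48; over-quota = $656,898.62 − $275,402.48 = $381,496.14.
In-quota duty = $275,402.48 × 2.5% = $6,885.06. Over-quota duty = $381,496.14 × 19.5% = $74,391.75.
Line duty = $6,885.06 + $74,391.75 = $81,276.81.
Total = $45,115.65 + $887.55 + $81,276.81 = $127,280.01.

$127,280.01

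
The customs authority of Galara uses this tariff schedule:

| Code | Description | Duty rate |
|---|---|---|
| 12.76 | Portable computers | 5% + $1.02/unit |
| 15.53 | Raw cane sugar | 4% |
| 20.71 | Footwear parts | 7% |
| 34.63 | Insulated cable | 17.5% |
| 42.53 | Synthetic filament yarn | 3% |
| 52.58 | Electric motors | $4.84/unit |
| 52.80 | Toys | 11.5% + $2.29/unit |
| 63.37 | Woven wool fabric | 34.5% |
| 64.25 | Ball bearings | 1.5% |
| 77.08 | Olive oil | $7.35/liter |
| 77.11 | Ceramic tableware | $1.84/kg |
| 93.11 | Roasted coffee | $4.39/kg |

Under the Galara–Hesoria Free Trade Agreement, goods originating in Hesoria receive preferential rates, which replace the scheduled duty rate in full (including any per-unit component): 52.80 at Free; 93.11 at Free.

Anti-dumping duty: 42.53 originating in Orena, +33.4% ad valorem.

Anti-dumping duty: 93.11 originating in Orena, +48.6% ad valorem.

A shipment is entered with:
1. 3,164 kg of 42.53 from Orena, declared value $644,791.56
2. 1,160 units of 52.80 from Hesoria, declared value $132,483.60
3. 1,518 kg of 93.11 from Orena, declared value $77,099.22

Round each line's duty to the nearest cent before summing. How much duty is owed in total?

$278,838.37

Line 1 (42.53, Orena, 3,164 kg, $644,791.56):
Base rate for 42.53 is 3%.
Additional duty on 42.53 from Orena: +33.4%. Applied ad valorem rate: 3% + 33.4% = 36.4%.
Duty = $644,791.56 × 36.4% = $234,704.13.
Line 2 (52.80, Hesoria, 1,160 units, $132,483.60):
Base rate for 52.80 is 11.5% + $2.29/unit.
Origin Hesoria qualifies under the Galara–Hesoria agreement and 52.80 is covered: preferential rate Free applies instead.
Duty = $132,483.60 × 0% = $0.00.
Line 3 (93.11, Orena, 1,518 kg, $77,099.22):
Base rate for 93.11 is $4.39/kg.
93.11 has an FTA preferential rate, but origin Orena is not Hesoria; base rate stands.
Additional duty on 93.11 from Orena: +48.6% ad valorem. Applied ad valorem rate = 48.6%.
Duty = $77,099.22 × 48.6% + 1,518 × $4.39 = $44,134.24.
Total = $234,704.13 + $0.00 + $44,134.24 = $278,838.37.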